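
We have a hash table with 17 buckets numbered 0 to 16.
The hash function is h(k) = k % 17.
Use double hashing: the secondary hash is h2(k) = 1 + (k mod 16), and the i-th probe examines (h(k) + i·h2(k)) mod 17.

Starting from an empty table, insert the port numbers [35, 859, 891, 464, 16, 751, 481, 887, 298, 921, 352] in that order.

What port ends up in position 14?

298

Insert 35: h=1, slot 1 empty => index 1.
Insert 859: h=9, slot 9 empty => index 9.
Insert 891: h=7, slot 7 empty => index 7.
Insert 464: h=5, slot 5 empty => index 5.
Insert 16: h=16, slot 16 empty => index 16.
Insert 751: h=3, slot 3 empty => index 3.
Insert 481: h=5, h2=2, slots 5,7,9 occupied => index 11.
Insert 887: h=3, h2=8, slots 3,11 occupied => index 2.
Insert 298: h=9, h2=11, slots 9,3 occupied => index 14.
Insert 921: h=3, h2=10, slot 3 occupied => index 13.
Insert 352: h=12, slot 12 empty => index 12.
Table: [_, 35, 887, 751, _, 464, _, 891, _, 859, _, 481, 352, 921, 298, _, 16]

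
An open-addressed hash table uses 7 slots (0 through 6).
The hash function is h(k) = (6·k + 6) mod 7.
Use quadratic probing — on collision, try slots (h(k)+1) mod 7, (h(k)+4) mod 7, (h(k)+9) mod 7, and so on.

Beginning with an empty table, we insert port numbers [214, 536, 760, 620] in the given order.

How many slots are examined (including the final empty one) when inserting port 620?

4

214: h=2 -> slot 2
536: h=2, probe 2,3 -> slot 3
760: h=2, probe 2,3,6 -> slot 6
620: h=2, probe 2,3,6,4 -> slot 4
Table: [—, —, 214, 536, 620, —, 760]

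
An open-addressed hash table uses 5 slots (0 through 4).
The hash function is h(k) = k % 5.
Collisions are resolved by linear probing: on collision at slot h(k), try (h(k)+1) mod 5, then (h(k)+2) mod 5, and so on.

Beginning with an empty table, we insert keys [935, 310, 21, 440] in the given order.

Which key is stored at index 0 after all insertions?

935

935: h=0 → slot 0
310: h=0, probe 0,1 → slot 1
21: h=1, probe 1,2 → slot 2
440: h=0, probe 0,1,2,3 → slot 3
Table: [935, 310, 21, 440, —]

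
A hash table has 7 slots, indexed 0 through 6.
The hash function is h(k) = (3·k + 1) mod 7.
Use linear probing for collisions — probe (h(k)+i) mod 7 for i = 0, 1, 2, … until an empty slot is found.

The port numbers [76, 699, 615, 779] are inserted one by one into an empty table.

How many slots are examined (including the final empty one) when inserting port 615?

3

76 hashes to 5; slot 5 is free → place at 5.
699 hashes to 5; 5 taken → place at 6.
615 hashes to 5; 5,6 taken → place at 0.
779 hashes to 0; 0 taken → place at 1.
Table: [615, 779, -, -, -, 76, 699]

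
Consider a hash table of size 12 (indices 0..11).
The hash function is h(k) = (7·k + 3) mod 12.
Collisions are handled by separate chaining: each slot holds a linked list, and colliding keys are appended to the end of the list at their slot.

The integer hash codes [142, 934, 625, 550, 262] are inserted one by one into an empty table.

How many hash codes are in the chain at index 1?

4

142 -> bucket 1
934 -> bucket 1 (collision)
625 -> bucket 10
550 -> bucket 1 (collision)
262 -> bucket 1 (collision)
Final buckets:
0: ∅
1: 142 -> 934 -> 550 -> 262
2: ∅
3: ∅
4: ∅
5: ∅
6: ∅
7: ∅
8: ∅
9: ∅
10: 625
11: ∅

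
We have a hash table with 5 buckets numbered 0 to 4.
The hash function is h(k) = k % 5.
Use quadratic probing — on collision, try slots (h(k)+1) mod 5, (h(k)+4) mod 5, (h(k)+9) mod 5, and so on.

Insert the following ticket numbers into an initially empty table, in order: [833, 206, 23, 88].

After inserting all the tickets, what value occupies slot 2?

88

833 hashes to 3; slot 3 is free -> place at 3.
206 hashes to 1; slot 1 is free -> place at 1.
23 hashes to 3; 3 taken -> place at 4.
88 hashes to 3; 3,4 taken -> place at 2.
Table: [-, 206, 88, 833, 23]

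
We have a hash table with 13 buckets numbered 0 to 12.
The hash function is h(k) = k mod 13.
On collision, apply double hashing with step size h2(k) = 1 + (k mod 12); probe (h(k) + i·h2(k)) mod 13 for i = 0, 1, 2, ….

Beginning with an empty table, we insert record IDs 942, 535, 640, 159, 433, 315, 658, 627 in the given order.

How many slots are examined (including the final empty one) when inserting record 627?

Insert 942: h=6, slot 6 empty → index 6.
Insert 535: h=2, slot 2 empty → index 2.
Insert 640: h=3, slot 3 empty → index 3.
Insert 159: h=3, h2=4, slot 3 occupied → index 7.
Insert 433: h=4, slot 4 empty → index 4.
Insert 315: h=3, h2=4, slots 3,7 occupied → index 11.
Insert 658: h=8, slot 8 empty → index 8.
Insert 627: h=3, h2=4, slots 3,7,11,2,6 occupied → index 10.
Table: [—, —, 535, 640, 433, —, 942, 159, 658, —, 627, 315, —]

6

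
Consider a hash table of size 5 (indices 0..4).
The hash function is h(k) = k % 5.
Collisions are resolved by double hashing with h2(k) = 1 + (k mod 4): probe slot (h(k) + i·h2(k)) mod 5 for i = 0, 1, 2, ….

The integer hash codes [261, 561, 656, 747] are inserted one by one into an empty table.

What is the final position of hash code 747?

261: h=1 => slot 1
561: h=1, h2=2, probe 1,3 => slot 3
656: h=1, h2=1, probe 1,2 => slot 2
747: h=2, h2=4, probe 2,1,0 => slot 0
Table: [747, 261, 656, 561, _]

0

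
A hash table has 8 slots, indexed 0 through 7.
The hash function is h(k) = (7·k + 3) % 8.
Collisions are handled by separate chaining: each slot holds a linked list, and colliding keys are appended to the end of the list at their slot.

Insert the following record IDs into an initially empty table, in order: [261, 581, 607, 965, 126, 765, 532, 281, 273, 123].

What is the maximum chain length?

4

Insert 261: h=6, bucket 6 empty → new chain.
Insert 581: h=6, bucket 6 nonempty → append to chain.
Insert 607: h=4, bucket 4 empty → new chain.
Insert 965: h=6, bucket 6 nonempty → append to chain.
Insert 126: h=5, bucket 5 empty → new chain.
Insert 765: h=6, bucket 6 nonempty → append to chain.
Insert 532: h=7, bucket 7 empty → new chain.
Insert 281: h=2, bucket 2 empty → new chain.
Insert 273: h=2, bucket 2 nonempty → append to chain.
Insert 123: h=0, bucket 0 empty → new chain.
Final buckets:
0: 123
1: -
2: 281 -> 273
3: -
4: 607
5: 126
6: 261 -> 581 -> 965 -> 765
7: 532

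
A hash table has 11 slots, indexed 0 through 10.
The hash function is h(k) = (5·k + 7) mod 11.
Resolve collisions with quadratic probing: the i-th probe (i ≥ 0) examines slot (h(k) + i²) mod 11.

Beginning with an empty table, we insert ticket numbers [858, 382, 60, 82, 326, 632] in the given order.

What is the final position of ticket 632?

858 hashes to 7; slot 7 is free -> place at 7.
382 hashes to 3; slot 3 is free -> place at 3.
60 hashes to 10; slot 10 is free -> place at 10.
82 hashes to 10; 10 taken -> place at 0.
326 hashes to 9; slot 9 is free -> place at 9.
632 hashes to 10; 10,0,3 taken -> place at 8.
Table: [82, ∅, ∅, 382, ∅, ∅, ∅, 858, 632, 326, 60]

8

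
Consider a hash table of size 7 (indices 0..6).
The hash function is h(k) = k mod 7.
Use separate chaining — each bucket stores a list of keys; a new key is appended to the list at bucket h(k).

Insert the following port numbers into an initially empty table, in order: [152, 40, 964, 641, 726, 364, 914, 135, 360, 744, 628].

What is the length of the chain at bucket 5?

152 → bucket 5
40 → bucket 5 (collision)
964 → bucket 5 (collision)
641 → bucket 4
726 → bucket 5 (collision)
364 → bucket 0
914 → bucket 4 (collision)
135 → bucket 2
360 → bucket 3
744 → bucket 2 (collision)
628 → bucket 5 (collision)
Final buckets:
0: 364
1: -
2: 135 -> 744
3: 360
4: 641 -> 914
5: 152 -> 40 -> 964 -> 726 -> 628
6: -

5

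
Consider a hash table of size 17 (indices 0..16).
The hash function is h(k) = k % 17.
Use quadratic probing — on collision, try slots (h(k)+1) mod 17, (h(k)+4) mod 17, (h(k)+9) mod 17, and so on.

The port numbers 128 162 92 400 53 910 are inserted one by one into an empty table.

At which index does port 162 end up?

10

128: h=9 → slot 9
162: h=9, probe 9,10 → slot 10
92: h=7 → slot 7
400: h=9, probe 9,10,13 → slot 13
53: h=2 → slot 2
910: h=9, probe 9,10,13,1 → slot 1
Table: [∅, 910, 53, ∅, ∅, ∅, ∅, 92, ∅, 128, 162, ∅, ∅, 400, ∅, ∅, ∅]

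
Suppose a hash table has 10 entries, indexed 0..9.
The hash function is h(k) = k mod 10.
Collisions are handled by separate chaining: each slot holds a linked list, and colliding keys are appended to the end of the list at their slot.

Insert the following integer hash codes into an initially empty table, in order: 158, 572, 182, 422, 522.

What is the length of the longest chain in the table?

4

158 → bucket 8
572 → bucket 2
182 → bucket 2 (collision)
422 → bucket 2 (collision)
522 → bucket 2 (collision)
Final buckets:
0: —
1: —
2: 572 -> 182 -> 422 -> 522
3: —
4: —
5: —
6: —
7: —
8: 158
9: —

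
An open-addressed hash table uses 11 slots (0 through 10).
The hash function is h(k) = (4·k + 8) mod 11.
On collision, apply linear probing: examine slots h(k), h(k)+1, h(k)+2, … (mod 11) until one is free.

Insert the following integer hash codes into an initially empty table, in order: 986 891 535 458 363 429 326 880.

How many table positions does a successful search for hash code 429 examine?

Insert 986: h=3, slot 3 empty → index 3.
Insert 891: h=8, slot 8 empty → index 8.
Insert 535: h=3, slot 3 occupied → index 4.
Insert 458: h=3, slots 3,4 occupied → index 5.
Insert 363: h=8, slot 8 occupied → index 9.
Insert 429: h=8, slots 8,9 occupied → index 10.
Insert 326: h=3, slots 3,4,5 occupied → index 6.
Insert 880: h=8, slots 8,9,10 occupied → index 0.
Table: [880, ., ., 986, 535, 458, 326, ., 891, 363, 429]
Lookup 429: h=8, probe 8,9,10 → found at 10.

3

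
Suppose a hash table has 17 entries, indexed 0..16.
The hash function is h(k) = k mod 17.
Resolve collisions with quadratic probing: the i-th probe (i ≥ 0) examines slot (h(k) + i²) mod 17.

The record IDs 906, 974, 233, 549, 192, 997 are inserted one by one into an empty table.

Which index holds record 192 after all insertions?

906: h=5 → slot 5
974: h=5, probe 5,6 → slot 6
233: h=12 → slot 12
549: h=5, probe 5,6,9 → slot 9
192: h=5, probe 5,6,9,14 → slot 14
997: h=11 → slot 11
Table: [_, _, _, _, _, 906, 974, _, _, 549, _, 997, 233, _, 192, _, _]

14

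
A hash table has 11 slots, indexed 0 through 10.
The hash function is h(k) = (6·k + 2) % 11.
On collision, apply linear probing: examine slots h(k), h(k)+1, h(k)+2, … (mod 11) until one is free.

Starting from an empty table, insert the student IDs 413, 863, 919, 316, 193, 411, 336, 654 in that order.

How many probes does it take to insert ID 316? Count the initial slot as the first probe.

413: h=5 → slot 5
863: h=10 → slot 10
919: h=5, probe 5,6 → slot 6
316: h=6, probe 6,7 → slot 7
193: h=5, probe 5,6,7,8 → slot 8
411: h=4 → slot 4
336: h=5, probe 5,6,7,8,9 → slot 9
654: h=10, probe 10,0 → slot 0
Table: [654, _, _, _, 411, 413, 919, 316, 193, 336, 863]

2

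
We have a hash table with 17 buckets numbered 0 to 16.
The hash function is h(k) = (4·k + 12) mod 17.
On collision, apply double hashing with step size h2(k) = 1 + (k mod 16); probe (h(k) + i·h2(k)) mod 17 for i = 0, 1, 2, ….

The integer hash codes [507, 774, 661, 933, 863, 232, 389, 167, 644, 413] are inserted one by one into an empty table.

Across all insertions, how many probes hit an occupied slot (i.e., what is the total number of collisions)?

5

507: h=0 -> slot 0
774: h=14 -> slot 14
661: h=4 -> slot 4
933: h=4, h2=6, probe 4,10 -> slot 10
863: h=13 -> slot 13
232: h=5 -> slot 5
389: h=4, h2=6, probe 4,10,16 -> slot 16
167: h=0, h2=8, probe 0,8 -> slot 8
644: h=4, h2=5, probe 4,9 -> slot 9
413: h=15 -> slot 15
Table: [507, -, -, -, 661, 232, -, -, 167, 644, 933, -, -, 863, 774, 413, 389]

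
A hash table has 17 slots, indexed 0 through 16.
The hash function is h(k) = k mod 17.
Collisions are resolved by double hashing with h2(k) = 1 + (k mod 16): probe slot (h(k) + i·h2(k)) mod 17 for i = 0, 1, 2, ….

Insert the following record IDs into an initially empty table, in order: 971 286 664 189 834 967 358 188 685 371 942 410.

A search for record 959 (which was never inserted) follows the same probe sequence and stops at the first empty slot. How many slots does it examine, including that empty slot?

971 hashes to 2; slot 2 is free -> place at 2.
286 hashes to 14; slot 14 is free -> place at 14.
664 hashes to 1; slot 1 is free -> place at 1.
189 hashes to 2, h2=14; 2 taken -> place at 16.
834 hashes to 1, h2=3; 1 taken -> place at 4.
967 hashes to 15; slot 15 is free -> place at 15.
358 hashes to 1, h2=7; 1 taken -> place at 8.
188 hashes to 1, h2=13; 1,14 taken -> place at 10.
685 hashes to 5; slot 5 is free -> place at 5.
371 hashes to 14, h2=4; 14,1,5 taken -> place at 9.
942 hashes to 7; slot 7 is free -> place at 7.
410 hashes to 2, h2=11; 2 taken -> place at 13.
Table: [-, 664, 971, -, 834, 685, -, 942, 358, 371, 188, -, -, 410, 286, 967, 189]
Lookup 959: h=7, h2=16, probe 7,6 → slot 6 empty, not found.

2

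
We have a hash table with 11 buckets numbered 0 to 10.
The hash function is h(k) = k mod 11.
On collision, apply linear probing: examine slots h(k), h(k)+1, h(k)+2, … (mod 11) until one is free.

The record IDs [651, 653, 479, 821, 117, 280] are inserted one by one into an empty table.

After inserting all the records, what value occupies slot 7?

651 hashes to 2; slot 2 is free => place at 2.
653 hashes to 4; slot 4 is free => place at 4.
479 hashes to 6; slot 6 is free => place at 6.
821 hashes to 7; slot 7 is free => place at 7.
117 hashes to 7; 7 taken => place at 8.
280 hashes to 5; slot 5 is free => place at 5.
Table: [_, _, 651, _, 653, 280, 479, 821, 117, _, _]

821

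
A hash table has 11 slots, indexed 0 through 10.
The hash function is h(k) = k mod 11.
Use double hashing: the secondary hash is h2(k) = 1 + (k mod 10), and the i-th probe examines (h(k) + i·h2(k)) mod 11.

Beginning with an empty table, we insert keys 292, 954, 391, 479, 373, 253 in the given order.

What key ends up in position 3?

292: h=6 -> slot 6
954: h=8 -> slot 8
391: h=6, h2=2, probe 6,8,10 -> slot 10
479: h=6, h2=10, probe 6,5 -> slot 5
373: h=10, h2=4, probe 10,3 -> slot 3
253: h=0 -> slot 0
Table: [253, -, -, 373, -, 479, 292, -, 954, -, 391]

373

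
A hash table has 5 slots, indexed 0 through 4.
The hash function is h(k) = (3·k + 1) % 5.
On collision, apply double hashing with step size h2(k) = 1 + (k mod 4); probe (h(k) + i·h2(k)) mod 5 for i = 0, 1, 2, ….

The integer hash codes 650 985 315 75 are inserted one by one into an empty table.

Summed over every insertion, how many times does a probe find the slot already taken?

650 hashes to 1; slot 1 is free → place at 1.
985 hashes to 1, h2=2; 1 taken → place at 3.
315 hashes to 1, h2=4; 1 taken → place at 0.
75 hashes to 1, h2=4; 1,0 taken → place at 4.
Table: [315, 650, —, 985, 75]

4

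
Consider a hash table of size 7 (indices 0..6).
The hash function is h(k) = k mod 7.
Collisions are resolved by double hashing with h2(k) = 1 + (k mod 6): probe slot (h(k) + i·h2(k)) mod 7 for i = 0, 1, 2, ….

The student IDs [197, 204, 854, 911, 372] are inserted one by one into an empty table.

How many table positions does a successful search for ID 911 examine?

3

Insert 197: h=1, slot 1 empty => index 1.
Insert 204: h=1, h2=1, slot 1 occupied => index 2.
Insert 854: h=0, slot 0 empty => index 0.
Insert 911: h=1, h2=6, slots 1,0 occupied => index 6.
Insert 372: h=1, h2=1, slots 1,2 occupied => index 3.
Table: [854, 197, 204, 372, ., ., 911]
Lookup 911: h=1, h2=6, probe 1,0,6 → found at 6.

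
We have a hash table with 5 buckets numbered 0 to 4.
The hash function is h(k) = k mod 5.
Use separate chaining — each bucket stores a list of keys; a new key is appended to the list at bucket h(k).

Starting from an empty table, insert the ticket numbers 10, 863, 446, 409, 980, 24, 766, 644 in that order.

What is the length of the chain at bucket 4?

Insert 10: h=0, bucket 0 empty -> new chain.
Insert 863: h=3, bucket 3 empty -> new chain.
Insert 446: h=1, bucket 1 empty -> new chain.
Insert 409: h=4, bucket 4 empty -> new chain.
Insert 980: h=0, bucket 0 nonempty -> append to chain.
Insert 24: h=4, bucket 4 nonempty -> append to chain.
Insert 766: h=1, bucket 1 nonempty -> append to chain.
Insert 644: h=4, bucket 4 nonempty -> append to chain.
Final buckets:
0: 10 -> 980
1: 446 -> 766
2: .
3: 863
4: 409 -> 24 -> 644

3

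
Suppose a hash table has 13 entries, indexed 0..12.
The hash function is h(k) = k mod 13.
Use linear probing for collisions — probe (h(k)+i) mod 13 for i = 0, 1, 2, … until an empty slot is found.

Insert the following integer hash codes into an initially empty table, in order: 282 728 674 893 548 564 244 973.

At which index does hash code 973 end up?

1

Insert 282: h=9, slot 9 empty → index 9.
Insert 728: h=0, slot 0 empty → index 0.
Insert 674: h=11, slot 11 empty → index 11.
Insert 893: h=9, slot 9 occupied → index 10.
Insert 548: h=2, slot 2 empty → index 2.
Insert 564: h=5, slot 5 empty → index 5.
Insert 244: h=10, slots 10,11 occupied → index 12.
Insert 973: h=11, slots 11,12,0 occupied → index 1.
Table: [728, 973, 548, —, —, 564, —, —, —, 282, 893, 674, 244]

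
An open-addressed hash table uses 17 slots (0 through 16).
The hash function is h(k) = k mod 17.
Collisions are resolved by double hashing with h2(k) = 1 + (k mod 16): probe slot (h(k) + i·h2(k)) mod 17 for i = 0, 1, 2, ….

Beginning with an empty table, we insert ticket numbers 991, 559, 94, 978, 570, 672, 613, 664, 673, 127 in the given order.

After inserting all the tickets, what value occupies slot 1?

991: h=5 => slot 5
559: h=15 => slot 15
94: h=9 => slot 9
978: h=9, h2=3, probe 9,12 => slot 12
570: h=9, h2=11, probe 9,3 => slot 3
672: h=9, h2=1, probe 9,10 => slot 10
613: h=1 => slot 1
664: h=1, h2=9, probe 1,10,2 => slot 2
673: h=10, h2=2, probe 10,12,14 => slot 14
127: h=8 => slot 8
Table: [_, 613, 664, 570, _, 991, _, _, 127, 94, 672, _, 978, _, 673, 559, _]

613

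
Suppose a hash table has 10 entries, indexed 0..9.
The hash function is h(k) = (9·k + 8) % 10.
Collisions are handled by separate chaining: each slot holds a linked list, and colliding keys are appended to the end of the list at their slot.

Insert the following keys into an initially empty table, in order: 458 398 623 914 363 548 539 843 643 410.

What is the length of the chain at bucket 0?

3

458 → bucket 0
398 → bucket 0 (collision)
623 → bucket 5
914 → bucket 4
363 → bucket 5 (collision)
548 → bucket 0 (collision)
539 → bucket 9
843 → bucket 5 (collision)
643 → bucket 5 (collision)
410 → bucket 8
Final buckets:
0: 458 -> 398 -> 548
1: -
2: -
3: -
4: 914
5: 623 -> 363 -> 843 -> 643
6: -
7: -
8: 410
9: 539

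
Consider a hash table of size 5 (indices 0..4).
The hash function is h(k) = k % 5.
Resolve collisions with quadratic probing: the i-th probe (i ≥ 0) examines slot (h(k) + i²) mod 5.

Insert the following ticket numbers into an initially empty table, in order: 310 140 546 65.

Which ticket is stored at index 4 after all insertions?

65

310 hashes to 0; slot 0 is free => place at 0.
140 hashes to 0; 0 taken => place at 1.
546 hashes to 1; 1 taken => place at 2.
65 hashes to 0; 0,1 taken => place at 4.
Table: [310, 140, 546, —, 65]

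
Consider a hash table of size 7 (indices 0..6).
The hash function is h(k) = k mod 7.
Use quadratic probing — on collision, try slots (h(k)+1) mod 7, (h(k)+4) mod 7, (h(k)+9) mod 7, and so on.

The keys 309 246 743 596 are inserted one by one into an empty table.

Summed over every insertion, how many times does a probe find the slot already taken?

6

309: h=1 -> slot 1
246: h=1, probe 1,2 -> slot 2
743: h=1, probe 1,2,5 -> slot 5
596: h=1, probe 1,2,5,3 -> slot 3
Table: [., 309, 246, 596, ., 743, .]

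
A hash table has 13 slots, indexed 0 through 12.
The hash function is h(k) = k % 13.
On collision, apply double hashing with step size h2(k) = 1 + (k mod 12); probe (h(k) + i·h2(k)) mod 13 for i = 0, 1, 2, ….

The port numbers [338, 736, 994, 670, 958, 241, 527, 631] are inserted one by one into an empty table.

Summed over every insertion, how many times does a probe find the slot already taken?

5

338: h=0 => slot 0
736: h=8 => slot 8
994: h=6 => slot 6
670: h=7 => slot 7
958: h=9 => slot 9
241: h=7, h2=2, probe 7,9,11 => slot 11
527: h=7, h2=12, probe 7,6,5 => slot 5
631: h=7, h2=8, probe 7,2 => slot 2
Table: [338, —, 631, —, —, 527, 994, 670, 736, 958, —, 241, —]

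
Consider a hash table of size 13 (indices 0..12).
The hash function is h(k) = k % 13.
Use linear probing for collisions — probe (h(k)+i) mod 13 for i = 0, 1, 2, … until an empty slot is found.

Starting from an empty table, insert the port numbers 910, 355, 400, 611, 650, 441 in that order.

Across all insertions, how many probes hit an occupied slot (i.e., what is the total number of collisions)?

3

910 hashes to 0; slot 0 is free → place at 0.
355 hashes to 4; slot 4 is free → place at 4.
400 hashes to 10; slot 10 is free → place at 10.
611 hashes to 0; 0 taken → place at 1.
650 hashes to 0; 0,1 taken → place at 2.
441 hashes to 12; slot 12 is free → place at 12.
Table: [910, 611, 650, ∅, 355, ∅, ∅, ∅, ∅, ∅, 400, ∅, 441]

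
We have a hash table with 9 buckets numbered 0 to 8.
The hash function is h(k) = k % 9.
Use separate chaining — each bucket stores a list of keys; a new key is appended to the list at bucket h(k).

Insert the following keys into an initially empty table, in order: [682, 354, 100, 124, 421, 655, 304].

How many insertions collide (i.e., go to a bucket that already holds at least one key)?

4

Insert 682: h=7, bucket 7 empty → new chain.
Insert 354: h=3, bucket 3 empty → new chain.
Insert 100: h=1, bucket 1 empty → new chain.
Insert 124: h=7, bucket 7 nonempty → append to chain.
Insert 421: h=7, bucket 7 nonempty → append to chain.
Insert 655: h=7, bucket 7 nonempty → append to chain.
Insert 304: h=7, bucket 7 nonempty → append to chain.
Final buckets:
0: .
1: 100
2: .
3: 354
4: .
5: .
6: .
7: 682 -> 124 -> 421 -> 655 -> 304
8: .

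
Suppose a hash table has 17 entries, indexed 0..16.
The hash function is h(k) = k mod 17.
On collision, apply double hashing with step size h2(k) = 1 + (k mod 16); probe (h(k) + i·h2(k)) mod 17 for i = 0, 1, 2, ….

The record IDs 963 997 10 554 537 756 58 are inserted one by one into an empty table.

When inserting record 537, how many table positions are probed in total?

2

963 hashes to 11; slot 11 is free => place at 11.
997 hashes to 11, h2=6; 11 taken => place at 0.
10 hashes to 10; slot 10 is free => place at 10.
554 hashes to 10, h2=11; 10 taken => place at 4.
537 hashes to 10, h2=10; 10 taken => place at 3.
756 hashes to 8; slot 8 is free => place at 8.
58 hashes to 7; slot 7 is free => place at 7.
Table: [997, -, -, 537, 554, -, -, 58, 756, -, 10, 963, -, -, -, -, -]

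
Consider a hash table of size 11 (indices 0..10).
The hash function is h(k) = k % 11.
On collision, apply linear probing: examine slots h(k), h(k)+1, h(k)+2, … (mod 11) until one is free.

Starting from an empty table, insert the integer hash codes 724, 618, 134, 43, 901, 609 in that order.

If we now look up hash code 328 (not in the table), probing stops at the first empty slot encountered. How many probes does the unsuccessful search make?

724: h=9 => slot 9
618: h=2 => slot 2
134: h=2, probe 2,3 => slot 3
43: h=10 => slot 10
901: h=10, probe 10,0 => slot 0
609: h=4 => slot 4
Table: [901, ., 618, 134, 609, ., ., ., ., 724, 43]
Lookup 328: h=9, probe 9,10,0,1 → slot 1 empty, not found.

4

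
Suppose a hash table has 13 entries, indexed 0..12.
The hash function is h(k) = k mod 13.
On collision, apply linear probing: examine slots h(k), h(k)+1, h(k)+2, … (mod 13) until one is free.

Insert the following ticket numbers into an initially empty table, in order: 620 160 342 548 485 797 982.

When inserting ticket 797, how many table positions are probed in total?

620 hashes to 9; slot 9 is free => place at 9.
160 hashes to 4; slot 4 is free => place at 4.
342 hashes to 4; 4 taken => place at 5.
548 hashes to 2; slot 2 is free => place at 2.
485 hashes to 4; 4,5 taken => place at 6.
797 hashes to 4; 4,5,6 taken => place at 7.
982 hashes to 7; 7 taken => place at 8.
Table: [∅, ∅, 548, ∅, 160, 342, 485, 797, 982, 620, ∅, ∅, ∅]

4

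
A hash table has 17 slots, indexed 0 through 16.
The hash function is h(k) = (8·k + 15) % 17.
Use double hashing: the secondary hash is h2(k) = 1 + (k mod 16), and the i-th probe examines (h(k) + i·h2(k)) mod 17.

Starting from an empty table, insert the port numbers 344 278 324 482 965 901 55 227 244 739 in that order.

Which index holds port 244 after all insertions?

344: h=13 → slot 13
278: h=12 → slot 12
324: h=6 → slot 6
482: h=12, h2=3, probe 12,15 → slot 15
965: h=0 → slot 0
901: h=15, h2=6, probe 15,4 → slot 4
55: h=13, h2=8, probe 13,4,12,3 → slot 3
227: h=12, h2=4, probe 12,16 → slot 16
244: h=12, h2=5, probe 12,0,5 → slot 5
739: h=11 → slot 11
Table: [965, —, —, 55, 901, 244, 324, —, —, —, —, 739, 278, 344, —, 482, 227]

5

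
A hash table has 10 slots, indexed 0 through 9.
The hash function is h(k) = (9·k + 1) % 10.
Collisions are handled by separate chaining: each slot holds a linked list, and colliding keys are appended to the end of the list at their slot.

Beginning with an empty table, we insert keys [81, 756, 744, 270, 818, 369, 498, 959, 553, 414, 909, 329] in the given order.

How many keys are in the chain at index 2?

4

Insert 81: h=0, bucket 0 empty → new chain.
Insert 756: h=5, bucket 5 empty → new chain.
Insert 744: h=7, bucket 7 empty → new chain.
Insert 270: h=1, bucket 1 empty → new chain.
Insert 818: h=3, bucket 3 empty → new chain.
Insert 369: h=2, bucket 2 empty → new chain.
Insert 498: h=3, bucket 3 nonempty → append to chain.
Insert 959: h=2, bucket 2 nonempty → append to chain.
Insert 553: h=8, bucket 8 empty → new chain.
Insert 414: h=7, bucket 7 nonempty → append to chain.
Insert 909: h=2, bucket 2 nonempty → append to chain.
Insert 329: h=2, bucket 2 nonempty → append to chain.
Final buckets:
0: 81
1: 270
2: 369 -> 959 -> 909 -> 329
3: 818 -> 498
4: —
5: 756
6: —
7: 744 -> 414
8: 553
9: —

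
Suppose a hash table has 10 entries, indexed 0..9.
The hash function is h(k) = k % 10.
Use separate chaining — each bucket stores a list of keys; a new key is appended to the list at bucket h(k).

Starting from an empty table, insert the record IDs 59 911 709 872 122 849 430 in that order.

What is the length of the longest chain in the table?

3

59 -> bucket 9
911 -> bucket 1
709 -> bucket 9 (collision)
872 -> bucket 2
122 -> bucket 2 (collision)
849 -> bucket 9 (collision)
430 -> bucket 0
Final buckets:
0: 430
1: 911
2: 872 -> 122
3: -
4: -
5: -
6: -
7: -
8: -
9: 59 -> 709 -> 849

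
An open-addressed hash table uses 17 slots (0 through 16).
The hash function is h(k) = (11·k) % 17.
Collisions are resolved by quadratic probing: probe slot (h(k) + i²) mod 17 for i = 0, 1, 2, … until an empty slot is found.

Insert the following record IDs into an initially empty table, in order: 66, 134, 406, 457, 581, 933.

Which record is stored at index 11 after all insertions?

66: h=12 => slot 12
134: h=12, probe 12,13 => slot 13
406: h=12, probe 12,13,16 => slot 16
457: h=12, probe 12,13,16,4 => slot 4
581: h=16, probe 16,0 => slot 0
933: h=12, probe 12,13,16,4,11 => slot 11
Table: [581, ∅, ∅, ∅, 457, ∅, ∅, ∅, ∅, ∅, ∅, 933, 66, 134, ∅, ∅, 406]

933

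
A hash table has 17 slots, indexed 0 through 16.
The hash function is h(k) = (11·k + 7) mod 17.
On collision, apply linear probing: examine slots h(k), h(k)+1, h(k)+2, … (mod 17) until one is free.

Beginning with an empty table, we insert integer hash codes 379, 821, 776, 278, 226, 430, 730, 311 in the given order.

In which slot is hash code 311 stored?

16

Insert 379: h=11, slot 11 empty => index 11.
Insert 821: h=11, slot 11 occupied => index 12.
Insert 776: h=9, slot 9 empty => index 9.
Insert 278: h=5, slot 5 empty => index 5.
Insert 226: h=11, slots 11,12 occupied => index 13.
Insert 430: h=11, slots 11,12,13 occupied => index 14.
Insert 730: h=13, slots 13,14 occupied => index 15.
Insert 311: h=11, slots 11,12,13,14,15 occupied => index 16.
Table: [., ., ., ., ., 278, ., ., ., 776, ., 379, 821, 226, 430, 730, 311]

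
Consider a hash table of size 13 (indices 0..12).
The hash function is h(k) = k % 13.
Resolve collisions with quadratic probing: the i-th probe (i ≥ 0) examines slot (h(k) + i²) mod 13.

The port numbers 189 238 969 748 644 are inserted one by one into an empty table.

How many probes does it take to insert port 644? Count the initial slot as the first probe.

Insert 189: h=7, slot 7 empty -> index 7.
Insert 238: h=4, slot 4 empty -> index 4.
Insert 969: h=7, slot 7 occupied -> index 8.
Insert 748: h=7, slots 7,8 occupied -> index 11.
Insert 644: h=7, slots 7,8,11 occupied -> index 3.
Table: [., ., ., 644, 238, ., ., 189, 969, ., ., 748, .]

4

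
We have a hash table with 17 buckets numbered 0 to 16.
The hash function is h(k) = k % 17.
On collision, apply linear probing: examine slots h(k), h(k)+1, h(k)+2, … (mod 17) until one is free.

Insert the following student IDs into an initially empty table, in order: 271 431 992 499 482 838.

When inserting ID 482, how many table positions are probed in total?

271 hashes to 16; slot 16 is free => place at 16.
431 hashes to 6; slot 6 is free => place at 6.
992 hashes to 6; 6 taken => place at 7.
499 hashes to 6; 6,7 taken => place at 8.
482 hashes to 6; 6,7,8 taken => place at 9.
838 hashes to 5; slot 5 is free => place at 5.
Table: [., ., ., ., ., 838, 431, 992, 499, 482, ., ., ., ., ., ., 271]

4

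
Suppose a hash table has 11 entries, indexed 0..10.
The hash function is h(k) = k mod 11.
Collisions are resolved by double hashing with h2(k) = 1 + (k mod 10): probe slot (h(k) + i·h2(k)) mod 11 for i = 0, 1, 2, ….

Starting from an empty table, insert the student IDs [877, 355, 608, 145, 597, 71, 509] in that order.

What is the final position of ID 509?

Insert 877: h=8, slot 8 empty => index 8.
Insert 355: h=3, slot 3 empty => index 3.
Insert 608: h=3, h2=9, slot 3 occupied => index 1.
Insert 145: h=2, slot 2 empty => index 2.
Insert 597: h=3, h2=8, slot 3 occupied => index 0.
Insert 71: h=5, slot 5 empty => index 5.
Insert 509: h=3, h2=10, slots 3,2,1,0 occupied => index 10.
Table: [597, 608, 145, 355, -, 71, -, -, 877, -, 509]

10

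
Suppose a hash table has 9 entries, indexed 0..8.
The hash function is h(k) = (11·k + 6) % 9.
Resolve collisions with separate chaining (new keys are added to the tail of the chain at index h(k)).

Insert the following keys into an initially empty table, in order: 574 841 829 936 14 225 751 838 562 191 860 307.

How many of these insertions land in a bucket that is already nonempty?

Insert 574: h=2, bucket 2 empty → new chain.
Insert 841: h=5, bucket 5 empty → new chain.
Insert 829: h=8, bucket 8 empty → new chain.
Insert 936: h=6, bucket 6 empty → new chain.
Insert 14: h=7, bucket 7 empty → new chain.
Insert 225: h=6, bucket 6 nonempty → append to chain.
Insert 751: h=5, bucket 5 nonempty → append to chain.
Insert 838: h=8, bucket 8 nonempty → append to chain.
Insert 562: h=5, bucket 5 nonempty → append to chain.
Insert 191: h=1, bucket 1 empty → new chain.
Insert 860: h=7, bucket 7 nonempty → append to chain.
Insert 307: h=8, bucket 8 nonempty → append to chain.
Final buckets:
0: ∅
1: 191
2: 574
3: ∅
4: ∅
5: 841 -> 751 -> 562
6: 936 -> 225
7: 14 -> 860
8: 829 -> 838 -> 307

6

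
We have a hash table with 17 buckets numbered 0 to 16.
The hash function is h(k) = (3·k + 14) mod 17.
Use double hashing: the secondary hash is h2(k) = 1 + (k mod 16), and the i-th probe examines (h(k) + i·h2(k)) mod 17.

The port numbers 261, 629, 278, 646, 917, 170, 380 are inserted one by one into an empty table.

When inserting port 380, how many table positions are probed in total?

3

Insert 261: h=15, slot 15 empty → index 15.
Insert 629: h=14, slot 14 empty → index 14.
Insert 278: h=15, h2=7, slot 15 occupied → index 5.
Insert 646: h=14, h2=7, slot 14 occupied → index 4.
Insert 917: h=11, slot 11 empty → index 11.
Insert 170: h=14, h2=11, slot 14 occupied → index 8.
Insert 380: h=15, h2=13, slots 15,11 occupied → index 7.
Table: [-, -, -, -, 646, 278, -, 380, 170, -, -, 917, -, -, 629, 261, -]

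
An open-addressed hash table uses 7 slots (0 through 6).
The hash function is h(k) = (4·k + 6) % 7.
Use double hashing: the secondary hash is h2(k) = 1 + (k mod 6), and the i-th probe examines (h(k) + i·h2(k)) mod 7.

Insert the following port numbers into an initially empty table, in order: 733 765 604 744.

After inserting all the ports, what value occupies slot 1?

744

733 hashes to 5; slot 5 is free → place at 5.
765 hashes to 0; slot 0 is free → place at 0.
604 hashes to 0, h2=5; 0,5 taken → place at 3.
744 hashes to 0, h2=1; 0 taken → place at 1.
Table: [765, 744, ., 604, ., 733, .]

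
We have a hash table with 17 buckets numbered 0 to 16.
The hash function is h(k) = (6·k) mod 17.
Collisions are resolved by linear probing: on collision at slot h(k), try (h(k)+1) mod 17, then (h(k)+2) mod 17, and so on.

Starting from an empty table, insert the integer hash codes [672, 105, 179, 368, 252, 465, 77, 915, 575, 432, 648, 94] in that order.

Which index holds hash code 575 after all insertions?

672: h=3 -> slot 3
105: h=1 -> slot 1
179: h=3, probe 3,4 -> slot 4
368: h=15 -> slot 15
252: h=16 -> slot 16
465: h=2 -> slot 2
77: h=3, probe 3,4,5 -> slot 5
915: h=16, probe 16,0 -> slot 0
575: h=16, probe 16,0,1,2,3,4,5,6 -> slot 6
432: h=8 -> slot 8
648: h=12 -> slot 12
94: h=3, probe 3,4,5,6,7 -> slot 7
Table: [915, 105, 465, 672, 179, 77, 575, 94, 432, ∅, ∅, ∅, 648, ∅, ∅, 368, 252]

6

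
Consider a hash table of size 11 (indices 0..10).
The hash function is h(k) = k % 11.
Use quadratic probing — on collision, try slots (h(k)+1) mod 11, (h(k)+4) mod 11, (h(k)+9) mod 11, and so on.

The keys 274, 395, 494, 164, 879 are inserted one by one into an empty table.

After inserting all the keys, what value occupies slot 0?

395

274: h=10 -> slot 10
395: h=10, probe 10,0 -> slot 0
494: h=10, probe 10,0,3 -> slot 3
164: h=10, probe 10,0,3,8 -> slot 8
879: h=10, probe 10,0,3,8,4 -> slot 4
Table: [395, -, -, 494, 879, -, -, -, 164, -, 274]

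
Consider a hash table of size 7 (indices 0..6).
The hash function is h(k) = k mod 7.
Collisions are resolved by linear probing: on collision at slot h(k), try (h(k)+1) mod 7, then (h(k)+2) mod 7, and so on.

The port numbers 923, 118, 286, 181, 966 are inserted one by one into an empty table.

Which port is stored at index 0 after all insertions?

118

923: h=6 -> slot 6
118: h=6, probe 6,0 -> slot 0
286: h=6, probe 6,0,1 -> slot 1
181: h=6, probe 6,0,1,2 -> slot 2
966: h=0, probe 0,1,2,3 -> slot 3
Table: [118, 286, 181, 966, —, —, 923]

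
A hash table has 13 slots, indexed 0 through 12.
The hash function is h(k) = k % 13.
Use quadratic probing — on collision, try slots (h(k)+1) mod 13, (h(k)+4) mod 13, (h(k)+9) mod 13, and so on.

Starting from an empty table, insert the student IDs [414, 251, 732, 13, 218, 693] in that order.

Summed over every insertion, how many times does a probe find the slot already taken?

414: h=11 → slot 11
251: h=4 → slot 4
732: h=4, probe 4,5 → slot 5
13: h=0 → slot 0
218: h=10 → slot 10
693: h=4, probe 4,5,8 → slot 8
Table: [13, _, _, _, 251, 732, _, _, 693, _, 218, 414, _]

3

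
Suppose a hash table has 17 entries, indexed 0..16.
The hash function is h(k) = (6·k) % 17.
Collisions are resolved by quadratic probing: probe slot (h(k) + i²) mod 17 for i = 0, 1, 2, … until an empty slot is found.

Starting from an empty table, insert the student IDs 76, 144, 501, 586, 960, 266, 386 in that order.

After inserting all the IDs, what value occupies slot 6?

Insert 76: h=14, slot 14 empty => index 14.
Insert 144: h=14, slot 14 occupied => index 15.
Insert 501: h=14, slots 14,15 occupied => index 1.
Insert 586: h=14, slots 14,15,1 occupied => index 6.
Insert 960: h=14, slots 14,15,1,6 occupied => index 13.
Insert 266: h=15, slot 15 occupied => index 16.
Insert 386: h=4, slot 4 empty => index 4.
Table: [-, 501, -, -, 386, -, 586, -, -, -, -, -, -, 960, 76, 144, 266]

586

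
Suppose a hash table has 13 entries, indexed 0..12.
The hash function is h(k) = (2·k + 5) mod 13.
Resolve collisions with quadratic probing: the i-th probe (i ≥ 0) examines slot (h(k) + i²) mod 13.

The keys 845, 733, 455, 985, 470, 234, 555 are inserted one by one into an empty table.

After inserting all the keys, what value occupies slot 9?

845: h=5 => slot 5
733: h=2 => slot 2
455: h=5, probe 5,6 => slot 6
985: h=12 => slot 12
470: h=9 => slot 9
234: h=5, probe 5,6,9,1 => slot 1
555: h=10 => slot 10
Table: [—, 234, 733, —, —, 845, 455, —, —, 470, 555, —, 985]

470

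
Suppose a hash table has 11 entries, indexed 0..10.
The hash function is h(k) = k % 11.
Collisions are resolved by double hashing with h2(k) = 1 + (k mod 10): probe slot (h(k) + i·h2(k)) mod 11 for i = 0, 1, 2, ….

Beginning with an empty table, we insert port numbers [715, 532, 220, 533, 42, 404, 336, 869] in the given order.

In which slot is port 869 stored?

715: h=0 => slot 0
532: h=4 => slot 4
220: h=0, h2=1, probe 0,1 => slot 1
533: h=5 => slot 5
42: h=9 => slot 9
404: h=8 => slot 8
336: h=6 => slot 6
869: h=0, h2=10, probe 0,10 => slot 10
Table: [715, 220, —, —, 532, 533, 336, —, 404, 42, 869]

10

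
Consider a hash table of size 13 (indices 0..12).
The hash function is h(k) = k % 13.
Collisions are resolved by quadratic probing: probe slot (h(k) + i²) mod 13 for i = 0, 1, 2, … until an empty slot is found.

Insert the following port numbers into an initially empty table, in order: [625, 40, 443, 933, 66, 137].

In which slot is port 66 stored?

625 hashes to 1; slot 1 is free => place at 1.
40 hashes to 1; 1 taken => place at 2.
443 hashes to 1; 1,2 taken => place at 5.
933 hashes to 10; slot 10 is free => place at 10.
66 hashes to 1; 1,2,5,10 taken => place at 4.
137 hashes to 7; slot 7 is free => place at 7.
Table: [∅, 625, 40, ∅, 66, 443, ∅, 137, ∅, ∅, 933, ∅, ∅]

4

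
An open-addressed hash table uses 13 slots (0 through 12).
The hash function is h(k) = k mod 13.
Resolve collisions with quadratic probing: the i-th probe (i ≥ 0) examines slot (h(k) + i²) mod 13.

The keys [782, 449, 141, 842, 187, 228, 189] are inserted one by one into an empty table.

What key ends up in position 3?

782 hashes to 2; slot 2 is free → place at 2.
449 hashes to 7; slot 7 is free → place at 7.
141 hashes to 11; slot 11 is free → place at 11.
842 hashes to 10; slot 10 is free → place at 10.
187 hashes to 5; slot 5 is free → place at 5.
228 hashes to 7; 7 taken → place at 8.
189 hashes to 7; 7,8,11 taken → place at 3.
Table: [—, —, 782, 189, —, 187, —, 449, 228, —, 842, 141, —]

189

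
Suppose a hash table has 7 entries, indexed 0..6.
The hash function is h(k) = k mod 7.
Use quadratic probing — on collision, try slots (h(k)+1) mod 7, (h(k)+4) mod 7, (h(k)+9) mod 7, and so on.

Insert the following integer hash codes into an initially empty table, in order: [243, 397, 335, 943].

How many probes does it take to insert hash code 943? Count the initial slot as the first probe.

243: h=5 -> slot 5
397: h=5, probe 5,6 -> slot 6
335: h=6, probe 6,0 -> slot 0
943: h=5, probe 5,6,2 -> slot 2
Table: [335, _, 943, _, _, 243, 397]

3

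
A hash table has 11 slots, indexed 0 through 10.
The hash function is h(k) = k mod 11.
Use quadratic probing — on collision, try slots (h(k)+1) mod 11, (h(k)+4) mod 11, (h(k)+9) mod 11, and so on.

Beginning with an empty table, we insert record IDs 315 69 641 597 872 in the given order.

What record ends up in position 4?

641

315 hashes to 7; slot 7 is free => place at 7.
69 hashes to 3; slot 3 is free => place at 3.
641 hashes to 3; 3 taken => place at 4.
597 hashes to 3; 3,4,7 taken => place at 1.
872 hashes to 3; 3,4,7,1 taken => place at 8.
Table: [_, 597, _, 69, 641, _, _, 315, 872, _, _]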